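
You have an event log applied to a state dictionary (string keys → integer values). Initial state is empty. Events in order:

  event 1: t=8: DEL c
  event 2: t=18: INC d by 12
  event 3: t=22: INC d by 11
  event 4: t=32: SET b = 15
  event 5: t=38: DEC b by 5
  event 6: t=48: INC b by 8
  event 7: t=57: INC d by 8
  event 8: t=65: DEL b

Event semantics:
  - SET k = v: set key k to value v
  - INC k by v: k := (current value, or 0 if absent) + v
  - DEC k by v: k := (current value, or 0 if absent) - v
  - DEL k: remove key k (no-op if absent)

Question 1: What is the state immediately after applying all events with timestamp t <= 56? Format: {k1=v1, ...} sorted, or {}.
Answer: {b=18, d=23}

Derivation:
Apply events with t <= 56 (6 events):
  after event 1 (t=8: DEL c): {}
  after event 2 (t=18: INC d by 12): {d=12}
  after event 3 (t=22: INC d by 11): {d=23}
  after event 4 (t=32: SET b = 15): {b=15, d=23}
  after event 5 (t=38: DEC b by 5): {b=10, d=23}
  after event 6 (t=48: INC b by 8): {b=18, d=23}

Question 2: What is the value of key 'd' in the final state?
Track key 'd' through all 8 events:
  event 1 (t=8: DEL c): d unchanged
  event 2 (t=18: INC d by 12): d (absent) -> 12
  event 3 (t=22: INC d by 11): d 12 -> 23
  event 4 (t=32: SET b = 15): d unchanged
  event 5 (t=38: DEC b by 5): d unchanged
  event 6 (t=48: INC b by 8): d unchanged
  event 7 (t=57: INC d by 8): d 23 -> 31
  event 8 (t=65: DEL b): d unchanged
Final: d = 31

Answer: 31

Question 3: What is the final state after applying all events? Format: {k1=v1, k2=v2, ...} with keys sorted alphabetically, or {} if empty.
Answer: {d=31}

Derivation:
  after event 1 (t=8: DEL c): {}
  after event 2 (t=18: INC d by 12): {d=12}
  after event 3 (t=22: INC d by 11): {d=23}
  after event 4 (t=32: SET b = 15): {b=15, d=23}
  after event 5 (t=38: DEC b by 5): {b=10, d=23}
  after event 6 (t=48: INC b by 8): {b=18, d=23}
  after event 7 (t=57: INC d by 8): {b=18, d=31}
  after event 8 (t=65: DEL b): {d=31}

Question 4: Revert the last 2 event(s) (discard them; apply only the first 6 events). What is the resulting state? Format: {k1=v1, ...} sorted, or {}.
Keep first 6 events (discard last 2):
  after event 1 (t=8: DEL c): {}
  after event 2 (t=18: INC d by 12): {d=12}
  after event 3 (t=22: INC d by 11): {d=23}
  after event 4 (t=32: SET b = 15): {b=15, d=23}
  after event 5 (t=38: DEC b by 5): {b=10, d=23}
  after event 6 (t=48: INC b by 8): {b=18, d=23}

Answer: {b=18, d=23}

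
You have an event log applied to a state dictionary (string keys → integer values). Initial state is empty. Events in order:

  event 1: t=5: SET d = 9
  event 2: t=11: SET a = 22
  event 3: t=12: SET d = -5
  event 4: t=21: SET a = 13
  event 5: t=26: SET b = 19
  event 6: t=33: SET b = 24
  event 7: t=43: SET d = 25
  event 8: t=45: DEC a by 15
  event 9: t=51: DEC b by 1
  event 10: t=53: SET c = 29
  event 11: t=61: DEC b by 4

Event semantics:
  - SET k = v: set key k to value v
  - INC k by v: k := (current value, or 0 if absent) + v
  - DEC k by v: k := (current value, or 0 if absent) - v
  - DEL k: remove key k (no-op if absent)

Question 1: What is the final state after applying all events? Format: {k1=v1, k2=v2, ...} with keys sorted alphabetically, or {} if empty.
Answer: {a=-2, b=19, c=29, d=25}

Derivation:
  after event 1 (t=5: SET d = 9): {d=9}
  after event 2 (t=11: SET a = 22): {a=22, d=9}
  after event 3 (t=12: SET d = -5): {a=22, d=-5}
  after event 4 (t=21: SET a = 13): {a=13, d=-5}
  after event 5 (t=26: SET b = 19): {a=13, b=19, d=-5}
  after event 6 (t=33: SET b = 24): {a=13, b=24, d=-5}
  after event 7 (t=43: SET d = 25): {a=13, b=24, d=25}
  after event 8 (t=45: DEC a by 15): {a=-2, b=24, d=25}
  after event 9 (t=51: DEC b by 1): {a=-2, b=23, d=25}
  after event 10 (t=53: SET c = 29): {a=-2, b=23, c=29, d=25}
  after event 11 (t=61: DEC b by 4): {a=-2, b=19, c=29, d=25}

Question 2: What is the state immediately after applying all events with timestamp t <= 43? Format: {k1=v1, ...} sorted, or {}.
Apply events with t <= 43 (7 events):
  after event 1 (t=5: SET d = 9): {d=9}
  after event 2 (t=11: SET a = 22): {a=22, d=9}
  after event 3 (t=12: SET d = -5): {a=22, d=-5}
  after event 4 (t=21: SET a = 13): {a=13, d=-5}
  after event 5 (t=26: SET b = 19): {a=13, b=19, d=-5}
  after event 6 (t=33: SET b = 24): {a=13, b=24, d=-5}
  after event 7 (t=43: SET d = 25): {a=13, b=24, d=25}

Answer: {a=13, b=24, d=25}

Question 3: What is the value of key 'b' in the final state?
Answer: 19

Derivation:
Track key 'b' through all 11 events:
  event 1 (t=5: SET d = 9): b unchanged
  event 2 (t=11: SET a = 22): b unchanged
  event 3 (t=12: SET d = -5): b unchanged
  event 4 (t=21: SET a = 13): b unchanged
  event 5 (t=26: SET b = 19): b (absent) -> 19
  event 6 (t=33: SET b = 24): b 19 -> 24
  event 7 (t=43: SET d = 25): b unchanged
  event 8 (t=45: DEC a by 15): b unchanged
  event 9 (t=51: DEC b by 1): b 24 -> 23
  event 10 (t=53: SET c = 29): b unchanged
  event 11 (t=61: DEC b by 4): b 23 -> 19
Final: b = 19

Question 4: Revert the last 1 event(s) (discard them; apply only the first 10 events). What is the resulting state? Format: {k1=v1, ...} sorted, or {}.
Keep first 10 events (discard last 1):
  after event 1 (t=5: SET d = 9): {d=9}
  after event 2 (t=11: SET a = 22): {a=22, d=9}
  after event 3 (t=12: SET d = -5): {a=22, d=-5}
  after event 4 (t=21: SET a = 13): {a=13, d=-5}
  after event 5 (t=26: SET b = 19): {a=13, b=19, d=-5}
  after event 6 (t=33: SET b = 24): {a=13, b=24, d=-5}
  after event 7 (t=43: SET d = 25): {a=13, b=24, d=25}
  after event 8 (t=45: DEC a by 15): {a=-2, b=24, d=25}
  after event 9 (t=51: DEC b by 1): {a=-2, b=23, d=25}
  after event 10 (t=53: SET c = 29): {a=-2, b=23, c=29, d=25}

Answer: {a=-2, b=23, c=29, d=25}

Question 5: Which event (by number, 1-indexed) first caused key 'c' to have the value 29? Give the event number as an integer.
Answer: 10

Derivation:
Looking for first event where c becomes 29:
  event 10: c (absent) -> 29  <-- first match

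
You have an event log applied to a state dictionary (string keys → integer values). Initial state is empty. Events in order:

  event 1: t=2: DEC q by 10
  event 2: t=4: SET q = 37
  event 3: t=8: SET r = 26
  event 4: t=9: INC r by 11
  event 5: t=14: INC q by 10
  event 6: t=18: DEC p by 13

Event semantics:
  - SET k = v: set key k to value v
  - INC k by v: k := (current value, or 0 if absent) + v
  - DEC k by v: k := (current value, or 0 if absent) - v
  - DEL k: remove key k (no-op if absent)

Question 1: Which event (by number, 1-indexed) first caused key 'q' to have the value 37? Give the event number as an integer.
Looking for first event where q becomes 37:
  event 1: q = -10
  event 2: q -10 -> 37  <-- first match

Answer: 2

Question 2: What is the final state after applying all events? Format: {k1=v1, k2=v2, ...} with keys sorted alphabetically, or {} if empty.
  after event 1 (t=2: DEC q by 10): {q=-10}
  after event 2 (t=4: SET q = 37): {q=37}
  after event 3 (t=8: SET r = 26): {q=37, r=26}
  after event 4 (t=9: INC r by 11): {q=37, r=37}
  after event 5 (t=14: INC q by 10): {q=47, r=37}
  after event 6 (t=18: DEC p by 13): {p=-13, q=47, r=37}

Answer: {p=-13, q=47, r=37}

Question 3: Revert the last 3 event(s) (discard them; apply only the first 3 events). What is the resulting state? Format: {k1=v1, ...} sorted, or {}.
Answer: {q=37, r=26}

Derivation:
Keep first 3 events (discard last 3):
  after event 1 (t=2: DEC q by 10): {q=-10}
  after event 2 (t=4: SET q = 37): {q=37}
  after event 3 (t=8: SET r = 26): {q=37, r=26}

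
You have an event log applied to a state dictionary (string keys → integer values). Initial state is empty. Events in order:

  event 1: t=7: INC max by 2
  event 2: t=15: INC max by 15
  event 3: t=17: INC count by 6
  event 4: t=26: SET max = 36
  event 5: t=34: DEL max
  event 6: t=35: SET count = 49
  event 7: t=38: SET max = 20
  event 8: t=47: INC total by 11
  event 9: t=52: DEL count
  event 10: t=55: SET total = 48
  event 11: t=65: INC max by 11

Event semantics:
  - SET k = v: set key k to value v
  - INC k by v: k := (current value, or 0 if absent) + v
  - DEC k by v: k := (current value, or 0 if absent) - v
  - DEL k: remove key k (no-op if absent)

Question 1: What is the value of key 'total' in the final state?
Answer: 48

Derivation:
Track key 'total' through all 11 events:
  event 1 (t=7: INC max by 2): total unchanged
  event 2 (t=15: INC max by 15): total unchanged
  event 3 (t=17: INC count by 6): total unchanged
  event 4 (t=26: SET max = 36): total unchanged
  event 5 (t=34: DEL max): total unchanged
  event 6 (t=35: SET count = 49): total unchanged
  event 7 (t=38: SET max = 20): total unchanged
  event 8 (t=47: INC total by 11): total (absent) -> 11
  event 9 (t=52: DEL count): total unchanged
  event 10 (t=55: SET total = 48): total 11 -> 48
  event 11 (t=65: INC max by 11): total unchanged
Final: total = 48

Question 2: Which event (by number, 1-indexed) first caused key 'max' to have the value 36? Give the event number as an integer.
Looking for first event where max becomes 36:
  event 1: max = 2
  event 2: max = 17
  event 3: max = 17
  event 4: max 17 -> 36  <-- first match

Answer: 4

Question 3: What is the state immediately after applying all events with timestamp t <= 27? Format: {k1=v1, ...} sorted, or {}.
Apply events with t <= 27 (4 events):
  after event 1 (t=7: INC max by 2): {max=2}
  after event 2 (t=15: INC max by 15): {max=17}
  after event 3 (t=17: INC count by 6): {count=6, max=17}
  after event 4 (t=26: SET max = 36): {count=6, max=36}

Answer: {count=6, max=36}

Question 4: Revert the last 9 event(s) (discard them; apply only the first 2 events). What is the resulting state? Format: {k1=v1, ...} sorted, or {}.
Keep first 2 events (discard last 9):
  after event 1 (t=7: INC max by 2): {max=2}
  after event 2 (t=15: INC max by 15): {max=17}

Answer: {max=17}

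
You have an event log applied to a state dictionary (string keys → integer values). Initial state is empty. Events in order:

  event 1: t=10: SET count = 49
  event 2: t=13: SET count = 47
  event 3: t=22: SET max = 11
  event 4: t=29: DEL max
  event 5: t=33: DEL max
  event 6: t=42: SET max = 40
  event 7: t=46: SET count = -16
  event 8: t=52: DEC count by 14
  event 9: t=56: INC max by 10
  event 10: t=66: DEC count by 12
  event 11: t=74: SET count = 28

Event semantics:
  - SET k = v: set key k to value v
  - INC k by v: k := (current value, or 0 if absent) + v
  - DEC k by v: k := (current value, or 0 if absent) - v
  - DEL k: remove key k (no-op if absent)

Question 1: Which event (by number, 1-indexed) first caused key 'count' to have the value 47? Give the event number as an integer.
Answer: 2

Derivation:
Looking for first event where count becomes 47:
  event 1: count = 49
  event 2: count 49 -> 47  <-- first match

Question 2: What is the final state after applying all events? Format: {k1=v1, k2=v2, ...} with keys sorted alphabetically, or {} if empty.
Answer: {count=28, max=50}

Derivation:
  after event 1 (t=10: SET count = 49): {count=49}
  after event 2 (t=13: SET count = 47): {count=47}
  after event 3 (t=22: SET max = 11): {count=47, max=11}
  after event 4 (t=29: DEL max): {count=47}
  after event 5 (t=33: DEL max): {count=47}
  after event 6 (t=42: SET max = 40): {count=47, max=40}
  after event 7 (t=46: SET count = -16): {count=-16, max=40}
  after event 8 (t=52: DEC count by 14): {count=-30, max=40}
  after event 9 (t=56: INC max by 10): {count=-30, max=50}
  after event 10 (t=66: DEC count by 12): {count=-42, max=50}
  after event 11 (t=74: SET count = 28): {count=28, max=50}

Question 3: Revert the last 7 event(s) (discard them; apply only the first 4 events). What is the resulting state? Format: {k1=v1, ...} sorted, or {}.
Keep first 4 events (discard last 7):
  after event 1 (t=10: SET count = 49): {count=49}
  after event 2 (t=13: SET count = 47): {count=47}
  after event 3 (t=22: SET max = 11): {count=47, max=11}
  after event 4 (t=29: DEL max): {count=47}

Answer: {count=47}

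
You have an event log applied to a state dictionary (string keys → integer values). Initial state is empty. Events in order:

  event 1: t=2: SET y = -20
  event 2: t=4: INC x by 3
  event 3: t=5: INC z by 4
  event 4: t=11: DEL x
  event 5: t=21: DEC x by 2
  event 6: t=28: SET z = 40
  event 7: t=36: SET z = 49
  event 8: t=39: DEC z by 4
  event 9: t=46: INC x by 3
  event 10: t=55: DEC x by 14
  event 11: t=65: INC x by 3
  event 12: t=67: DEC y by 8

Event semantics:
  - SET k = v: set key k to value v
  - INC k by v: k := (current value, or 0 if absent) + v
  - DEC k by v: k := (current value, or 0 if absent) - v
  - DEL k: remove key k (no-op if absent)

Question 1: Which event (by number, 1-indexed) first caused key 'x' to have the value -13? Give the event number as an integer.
Answer: 10

Derivation:
Looking for first event where x becomes -13:
  event 2: x = 3
  event 3: x = 3
  event 4: x = (absent)
  event 5: x = -2
  event 6: x = -2
  event 7: x = -2
  event 8: x = -2
  event 9: x = 1
  event 10: x 1 -> -13  <-- first match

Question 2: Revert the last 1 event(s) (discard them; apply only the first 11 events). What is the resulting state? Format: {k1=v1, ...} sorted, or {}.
Answer: {x=-10, y=-20, z=45}

Derivation:
Keep first 11 events (discard last 1):
  after event 1 (t=2: SET y = -20): {y=-20}
  after event 2 (t=4: INC x by 3): {x=3, y=-20}
  after event 3 (t=5: INC z by 4): {x=3, y=-20, z=4}
  after event 4 (t=11: DEL x): {y=-20, z=4}
  after event 5 (t=21: DEC x by 2): {x=-2, y=-20, z=4}
  after event 6 (t=28: SET z = 40): {x=-2, y=-20, z=40}
  after event 7 (t=36: SET z = 49): {x=-2, y=-20, z=49}
  after event 8 (t=39: DEC z by 4): {x=-2, y=-20, z=45}
  after event 9 (t=46: INC x by 3): {x=1, y=-20, z=45}
  after event 10 (t=55: DEC x by 14): {x=-13, y=-20, z=45}
  after event 11 (t=65: INC x by 3): {x=-10, y=-20, z=45}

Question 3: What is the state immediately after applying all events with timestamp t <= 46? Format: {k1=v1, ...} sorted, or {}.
Answer: {x=1, y=-20, z=45}

Derivation:
Apply events with t <= 46 (9 events):
  after event 1 (t=2: SET y = -20): {y=-20}
  after event 2 (t=4: INC x by 3): {x=3, y=-20}
  after event 3 (t=5: INC z by 4): {x=3, y=-20, z=4}
  after event 4 (t=11: DEL x): {y=-20, z=4}
  after event 5 (t=21: DEC x by 2): {x=-2, y=-20, z=4}
  after event 6 (t=28: SET z = 40): {x=-2, y=-20, z=40}
  after event 7 (t=36: SET z = 49): {x=-2, y=-20, z=49}
  after event 8 (t=39: DEC z by 4): {x=-2, y=-20, z=45}
  after event 9 (t=46: INC x by 3): {x=1, y=-20, z=45}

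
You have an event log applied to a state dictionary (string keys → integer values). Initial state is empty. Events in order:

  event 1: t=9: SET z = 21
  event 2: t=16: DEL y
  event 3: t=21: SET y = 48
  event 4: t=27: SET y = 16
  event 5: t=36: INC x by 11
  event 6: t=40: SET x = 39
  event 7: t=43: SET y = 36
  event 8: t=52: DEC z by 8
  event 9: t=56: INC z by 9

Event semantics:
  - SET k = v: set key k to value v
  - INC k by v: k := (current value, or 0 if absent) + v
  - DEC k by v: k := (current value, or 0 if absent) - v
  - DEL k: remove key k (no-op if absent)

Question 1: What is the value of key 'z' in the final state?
Track key 'z' through all 9 events:
  event 1 (t=9: SET z = 21): z (absent) -> 21
  event 2 (t=16: DEL y): z unchanged
  event 3 (t=21: SET y = 48): z unchanged
  event 4 (t=27: SET y = 16): z unchanged
  event 5 (t=36: INC x by 11): z unchanged
  event 6 (t=40: SET x = 39): z unchanged
  event 7 (t=43: SET y = 36): z unchanged
  event 8 (t=52: DEC z by 8): z 21 -> 13
  event 9 (t=56: INC z by 9): z 13 -> 22
Final: z = 22

Answer: 22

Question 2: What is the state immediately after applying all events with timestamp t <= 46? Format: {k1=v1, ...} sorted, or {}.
Answer: {x=39, y=36, z=21}

Derivation:
Apply events with t <= 46 (7 events):
  after event 1 (t=9: SET z = 21): {z=21}
  after event 2 (t=16: DEL y): {z=21}
  after event 3 (t=21: SET y = 48): {y=48, z=21}
  after event 4 (t=27: SET y = 16): {y=16, z=21}
  after event 5 (t=36: INC x by 11): {x=11, y=16, z=21}
  after event 6 (t=40: SET x = 39): {x=39, y=16, z=21}
  after event 7 (t=43: SET y = 36): {x=39, y=36, z=21}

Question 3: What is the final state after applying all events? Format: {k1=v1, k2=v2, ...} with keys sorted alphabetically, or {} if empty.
Answer: {x=39, y=36, z=22}

Derivation:
  after event 1 (t=9: SET z = 21): {z=21}
  after event 2 (t=16: DEL y): {z=21}
  after event 3 (t=21: SET y = 48): {y=48, z=21}
  after event 4 (t=27: SET y = 16): {y=16, z=21}
  after event 5 (t=36: INC x by 11): {x=11, y=16, z=21}
  after event 6 (t=40: SET x = 39): {x=39, y=16, z=21}
  after event 7 (t=43: SET y = 36): {x=39, y=36, z=21}
  after event 8 (t=52: DEC z by 8): {x=39, y=36, z=13}
  after event 9 (t=56: INC z by 9): {x=39, y=36, z=22}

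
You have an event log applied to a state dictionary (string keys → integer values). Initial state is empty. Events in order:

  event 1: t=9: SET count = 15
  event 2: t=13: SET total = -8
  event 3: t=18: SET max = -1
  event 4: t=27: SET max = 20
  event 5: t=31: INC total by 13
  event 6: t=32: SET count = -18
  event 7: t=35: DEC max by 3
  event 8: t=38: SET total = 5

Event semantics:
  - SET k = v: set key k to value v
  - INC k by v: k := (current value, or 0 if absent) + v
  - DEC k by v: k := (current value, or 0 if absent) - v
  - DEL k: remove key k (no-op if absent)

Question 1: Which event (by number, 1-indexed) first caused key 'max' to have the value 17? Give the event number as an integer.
Looking for first event where max becomes 17:
  event 3: max = -1
  event 4: max = 20
  event 5: max = 20
  event 6: max = 20
  event 7: max 20 -> 17  <-- first match

Answer: 7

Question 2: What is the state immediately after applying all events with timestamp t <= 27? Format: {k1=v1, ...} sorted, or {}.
Answer: {count=15, max=20, total=-8}

Derivation:
Apply events with t <= 27 (4 events):
  after event 1 (t=9: SET count = 15): {count=15}
  after event 2 (t=13: SET total = -8): {count=15, total=-8}
  after event 3 (t=18: SET max = -1): {count=15, max=-1, total=-8}
  after event 4 (t=27: SET max = 20): {count=15, max=20, total=-8}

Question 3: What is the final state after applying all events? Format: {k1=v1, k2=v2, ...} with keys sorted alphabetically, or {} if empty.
  after event 1 (t=9: SET count = 15): {count=15}
  after event 2 (t=13: SET total = -8): {count=15, total=-8}
  after event 3 (t=18: SET max = -1): {count=15, max=-1, total=-8}
  after event 4 (t=27: SET max = 20): {count=15, max=20, total=-8}
  after event 5 (t=31: INC total by 13): {count=15, max=20, total=5}
  after event 6 (t=32: SET count = -18): {count=-18, max=20, total=5}
  after event 7 (t=35: DEC max by 3): {count=-18, max=17, total=5}
  after event 8 (t=38: SET total = 5): {count=-18, max=17, total=5}

Answer: {count=-18, max=17, total=5}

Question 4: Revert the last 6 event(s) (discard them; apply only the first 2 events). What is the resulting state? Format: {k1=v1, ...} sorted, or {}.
Answer: {count=15, total=-8}

Derivation:
Keep first 2 events (discard last 6):
  after event 1 (t=9: SET count = 15): {count=15}
  after event 2 (t=13: SET total = -8): {count=15, total=-8}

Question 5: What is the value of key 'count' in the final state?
Track key 'count' through all 8 events:
  event 1 (t=9: SET count = 15): count (absent) -> 15
  event 2 (t=13: SET total = -8): count unchanged
  event 3 (t=18: SET max = -1): count unchanged
  event 4 (t=27: SET max = 20): count unchanged
  event 5 (t=31: INC total by 13): count unchanged
  event 6 (t=32: SET count = -18): count 15 -> -18
  event 7 (t=35: DEC max by 3): count unchanged
  event 8 (t=38: SET total = 5): count unchanged
Final: count = -18

Answer: -18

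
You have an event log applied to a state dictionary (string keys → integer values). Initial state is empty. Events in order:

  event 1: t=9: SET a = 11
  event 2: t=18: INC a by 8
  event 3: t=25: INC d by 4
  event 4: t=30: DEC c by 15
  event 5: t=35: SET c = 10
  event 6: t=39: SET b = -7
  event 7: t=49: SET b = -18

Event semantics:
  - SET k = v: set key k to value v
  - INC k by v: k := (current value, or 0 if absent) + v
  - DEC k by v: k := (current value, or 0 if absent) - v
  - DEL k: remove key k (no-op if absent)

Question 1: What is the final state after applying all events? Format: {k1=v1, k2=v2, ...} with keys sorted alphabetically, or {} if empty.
Answer: {a=19, b=-18, c=10, d=4}

Derivation:
  after event 1 (t=9: SET a = 11): {a=11}
  after event 2 (t=18: INC a by 8): {a=19}
  after event 3 (t=25: INC d by 4): {a=19, d=4}
  after event 4 (t=30: DEC c by 15): {a=19, c=-15, d=4}
  after event 5 (t=35: SET c = 10): {a=19, c=10, d=4}
  after event 6 (t=39: SET b = -7): {a=19, b=-7, c=10, d=4}
  after event 7 (t=49: SET b = -18): {a=19, b=-18, c=10, d=4}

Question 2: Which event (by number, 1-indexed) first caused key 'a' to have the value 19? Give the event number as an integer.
Answer: 2

Derivation:
Looking for first event where a becomes 19:
  event 1: a = 11
  event 2: a 11 -> 19  <-- first match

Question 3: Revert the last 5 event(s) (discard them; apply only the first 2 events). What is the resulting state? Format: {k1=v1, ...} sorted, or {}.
Answer: {a=19}

Derivation:
Keep first 2 events (discard last 5):
  after event 1 (t=9: SET a = 11): {a=11}
  after event 2 (t=18: INC a by 8): {a=19}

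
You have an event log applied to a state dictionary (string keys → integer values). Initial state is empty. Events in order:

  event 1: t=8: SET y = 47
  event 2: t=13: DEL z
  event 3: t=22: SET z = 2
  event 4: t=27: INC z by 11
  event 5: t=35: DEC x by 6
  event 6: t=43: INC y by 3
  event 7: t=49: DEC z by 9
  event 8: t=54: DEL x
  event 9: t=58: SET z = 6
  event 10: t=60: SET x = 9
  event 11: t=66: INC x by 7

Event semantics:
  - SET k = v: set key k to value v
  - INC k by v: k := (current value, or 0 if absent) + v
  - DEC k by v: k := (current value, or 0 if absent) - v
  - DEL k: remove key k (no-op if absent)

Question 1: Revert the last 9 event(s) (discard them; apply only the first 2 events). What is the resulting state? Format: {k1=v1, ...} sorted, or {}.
Answer: {y=47}

Derivation:
Keep first 2 events (discard last 9):
  after event 1 (t=8: SET y = 47): {y=47}
  after event 2 (t=13: DEL z): {y=47}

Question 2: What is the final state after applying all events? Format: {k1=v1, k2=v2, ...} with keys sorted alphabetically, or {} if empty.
  after event 1 (t=8: SET y = 47): {y=47}
  after event 2 (t=13: DEL z): {y=47}
  after event 3 (t=22: SET z = 2): {y=47, z=2}
  after event 4 (t=27: INC z by 11): {y=47, z=13}
  after event 5 (t=35: DEC x by 6): {x=-6, y=47, z=13}
  after event 6 (t=43: INC y by 3): {x=-6, y=50, z=13}
  after event 7 (t=49: DEC z by 9): {x=-6, y=50, z=4}
  after event 8 (t=54: DEL x): {y=50, z=4}
  after event 9 (t=58: SET z = 6): {y=50, z=6}
  after event 10 (t=60: SET x = 9): {x=9, y=50, z=6}
  after event 11 (t=66: INC x by 7): {x=16, y=50, z=6}

Answer: {x=16, y=50, z=6}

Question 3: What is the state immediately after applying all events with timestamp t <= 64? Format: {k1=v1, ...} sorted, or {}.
Answer: {x=9, y=50, z=6}

Derivation:
Apply events with t <= 64 (10 events):
  after event 1 (t=8: SET y = 47): {y=47}
  after event 2 (t=13: DEL z): {y=47}
  after event 3 (t=22: SET z = 2): {y=47, z=2}
  after event 4 (t=27: INC z by 11): {y=47, z=13}
  after event 5 (t=35: DEC x by 6): {x=-6, y=47, z=13}
  after event 6 (t=43: INC y by 3): {x=-6, y=50, z=13}
  after event 7 (t=49: DEC z by 9): {x=-6, y=50, z=4}
  after event 8 (t=54: DEL x): {y=50, z=4}
  after event 9 (t=58: SET z = 6): {y=50, z=6}
  after event 10 (t=60: SET x = 9): {x=9, y=50, z=6}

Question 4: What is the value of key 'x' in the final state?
Answer: 16

Derivation:
Track key 'x' through all 11 events:
  event 1 (t=8: SET y = 47): x unchanged
  event 2 (t=13: DEL z): x unchanged
  event 3 (t=22: SET z = 2): x unchanged
  event 4 (t=27: INC z by 11): x unchanged
  event 5 (t=35: DEC x by 6): x (absent) -> -6
  event 6 (t=43: INC y by 3): x unchanged
  event 7 (t=49: DEC z by 9): x unchanged
  event 8 (t=54: DEL x): x -6 -> (absent)
  event 9 (t=58: SET z = 6): x unchanged
  event 10 (t=60: SET x = 9): x (absent) -> 9
  event 11 (t=66: INC x by 7): x 9 -> 16
Final: x = 16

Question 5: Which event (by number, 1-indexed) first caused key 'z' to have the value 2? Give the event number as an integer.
Looking for first event where z becomes 2:
  event 3: z (absent) -> 2  <-- first match

Answer: 3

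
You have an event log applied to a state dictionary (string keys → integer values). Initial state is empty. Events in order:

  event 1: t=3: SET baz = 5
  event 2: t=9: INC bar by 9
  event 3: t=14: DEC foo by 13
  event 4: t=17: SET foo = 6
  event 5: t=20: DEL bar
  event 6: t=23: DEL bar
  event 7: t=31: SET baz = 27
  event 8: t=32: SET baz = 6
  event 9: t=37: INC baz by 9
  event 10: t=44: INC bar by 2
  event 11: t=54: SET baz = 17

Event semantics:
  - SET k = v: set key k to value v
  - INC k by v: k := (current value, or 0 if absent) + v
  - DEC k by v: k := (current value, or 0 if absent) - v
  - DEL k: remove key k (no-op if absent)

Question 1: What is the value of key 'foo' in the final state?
Track key 'foo' through all 11 events:
  event 1 (t=3: SET baz = 5): foo unchanged
  event 2 (t=9: INC bar by 9): foo unchanged
  event 3 (t=14: DEC foo by 13): foo (absent) -> -13
  event 4 (t=17: SET foo = 6): foo -13 -> 6
  event 5 (t=20: DEL bar): foo unchanged
  event 6 (t=23: DEL bar): foo unchanged
  event 7 (t=31: SET baz = 27): foo unchanged
  event 8 (t=32: SET baz = 6): foo unchanged
  event 9 (t=37: INC baz by 9): foo unchanged
  event 10 (t=44: INC bar by 2): foo unchanged
  event 11 (t=54: SET baz = 17): foo unchanged
Final: foo = 6

Answer: 6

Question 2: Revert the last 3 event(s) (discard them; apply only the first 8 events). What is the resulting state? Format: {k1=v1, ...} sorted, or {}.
Keep first 8 events (discard last 3):
  after event 1 (t=3: SET baz = 5): {baz=5}
  after event 2 (t=9: INC bar by 9): {bar=9, baz=5}
  after event 3 (t=14: DEC foo by 13): {bar=9, baz=5, foo=-13}
  after event 4 (t=17: SET foo = 6): {bar=9, baz=5, foo=6}
  after event 5 (t=20: DEL bar): {baz=5, foo=6}
  after event 6 (t=23: DEL bar): {baz=5, foo=6}
  after event 7 (t=31: SET baz = 27): {baz=27, foo=6}
  after event 8 (t=32: SET baz = 6): {baz=6, foo=6}

Answer: {baz=6, foo=6}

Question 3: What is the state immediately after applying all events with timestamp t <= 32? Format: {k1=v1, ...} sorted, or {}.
Answer: {baz=6, foo=6}

Derivation:
Apply events with t <= 32 (8 events):
  after event 1 (t=3: SET baz = 5): {baz=5}
  after event 2 (t=9: INC bar by 9): {bar=9, baz=5}
  after event 3 (t=14: DEC foo by 13): {bar=9, baz=5, foo=-13}
  after event 4 (t=17: SET foo = 6): {bar=9, baz=5, foo=6}
  after event 5 (t=20: DEL bar): {baz=5, foo=6}
  after event 6 (t=23: DEL bar): {baz=5, foo=6}
  after event 7 (t=31: SET baz = 27): {baz=27, foo=6}
  after event 8 (t=32: SET baz = 6): {baz=6, foo=6}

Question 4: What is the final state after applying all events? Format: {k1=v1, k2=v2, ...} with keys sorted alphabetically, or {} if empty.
Answer: {bar=2, baz=17, foo=6}

Derivation:
  after event 1 (t=3: SET baz = 5): {baz=5}
  after event 2 (t=9: INC bar by 9): {bar=9, baz=5}
  after event 3 (t=14: DEC foo by 13): {bar=9, baz=5, foo=-13}
  after event 4 (t=17: SET foo = 6): {bar=9, baz=5, foo=6}
  after event 5 (t=20: DEL bar): {baz=5, foo=6}
  after event 6 (t=23: DEL bar): {baz=5, foo=6}
  after event 7 (t=31: SET baz = 27): {baz=27, foo=6}
  after event 8 (t=32: SET baz = 6): {baz=6, foo=6}
  after event 9 (t=37: INC baz by 9): {baz=15, foo=6}
  after event 10 (t=44: INC bar by 2): {bar=2, baz=15, foo=6}
  after event 11 (t=54: SET baz = 17): {bar=2, baz=17, foo=6}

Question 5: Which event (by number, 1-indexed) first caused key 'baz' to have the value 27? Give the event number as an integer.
Answer: 7

Derivation:
Looking for first event where baz becomes 27:
  event 1: baz = 5
  event 2: baz = 5
  event 3: baz = 5
  event 4: baz = 5
  event 5: baz = 5
  event 6: baz = 5
  event 7: baz 5 -> 27  <-- first match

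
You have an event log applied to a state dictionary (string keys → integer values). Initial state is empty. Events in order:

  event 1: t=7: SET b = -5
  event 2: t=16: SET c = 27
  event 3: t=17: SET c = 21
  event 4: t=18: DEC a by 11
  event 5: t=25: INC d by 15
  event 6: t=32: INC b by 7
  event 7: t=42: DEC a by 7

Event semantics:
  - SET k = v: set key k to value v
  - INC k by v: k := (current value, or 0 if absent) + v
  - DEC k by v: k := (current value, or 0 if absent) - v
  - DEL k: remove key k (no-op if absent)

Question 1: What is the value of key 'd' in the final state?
Track key 'd' through all 7 events:
  event 1 (t=7: SET b = -5): d unchanged
  event 2 (t=16: SET c = 27): d unchanged
  event 3 (t=17: SET c = 21): d unchanged
  event 4 (t=18: DEC a by 11): d unchanged
  event 5 (t=25: INC d by 15): d (absent) -> 15
  event 6 (t=32: INC b by 7): d unchanged
  event 7 (t=42: DEC a by 7): d unchanged
Final: d = 15

Answer: 15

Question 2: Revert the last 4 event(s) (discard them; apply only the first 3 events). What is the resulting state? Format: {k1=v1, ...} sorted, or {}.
Answer: {b=-5, c=21}

Derivation:
Keep first 3 events (discard last 4):
  after event 1 (t=7: SET b = -5): {b=-5}
  after event 2 (t=16: SET c = 27): {b=-5, c=27}
  after event 3 (t=17: SET c = 21): {b=-5, c=21}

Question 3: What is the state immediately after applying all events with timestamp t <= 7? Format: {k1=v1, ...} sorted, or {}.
Answer: {b=-5}

Derivation:
Apply events with t <= 7 (1 events):
  after event 1 (t=7: SET b = -5): {b=-5}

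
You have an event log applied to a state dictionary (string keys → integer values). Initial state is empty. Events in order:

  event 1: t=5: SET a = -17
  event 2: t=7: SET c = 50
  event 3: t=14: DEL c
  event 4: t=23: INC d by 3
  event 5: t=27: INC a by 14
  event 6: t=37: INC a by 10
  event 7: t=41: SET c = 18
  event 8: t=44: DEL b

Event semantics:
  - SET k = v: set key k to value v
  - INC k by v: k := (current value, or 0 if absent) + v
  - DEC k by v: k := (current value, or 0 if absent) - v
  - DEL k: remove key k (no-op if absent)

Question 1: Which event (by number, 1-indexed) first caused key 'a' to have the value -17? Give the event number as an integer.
Answer: 1

Derivation:
Looking for first event where a becomes -17:
  event 1: a (absent) -> -17  <-- first match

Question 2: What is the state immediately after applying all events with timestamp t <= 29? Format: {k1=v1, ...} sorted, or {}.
Apply events with t <= 29 (5 events):
  after event 1 (t=5: SET a = -17): {a=-17}
  after event 2 (t=7: SET c = 50): {a=-17, c=50}
  after event 3 (t=14: DEL c): {a=-17}
  after event 4 (t=23: INC d by 3): {a=-17, d=3}
  after event 5 (t=27: INC a by 14): {a=-3, d=3}

Answer: {a=-3, d=3}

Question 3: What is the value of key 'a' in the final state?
Track key 'a' through all 8 events:
  event 1 (t=5: SET a = -17): a (absent) -> -17
  event 2 (t=7: SET c = 50): a unchanged
  event 3 (t=14: DEL c): a unchanged
  event 4 (t=23: INC d by 3): a unchanged
  event 5 (t=27: INC a by 14): a -17 -> -3
  event 6 (t=37: INC a by 10): a -3 -> 7
  event 7 (t=41: SET c = 18): a unchanged
  event 8 (t=44: DEL b): a unchanged
Final: a = 7

Answer: 7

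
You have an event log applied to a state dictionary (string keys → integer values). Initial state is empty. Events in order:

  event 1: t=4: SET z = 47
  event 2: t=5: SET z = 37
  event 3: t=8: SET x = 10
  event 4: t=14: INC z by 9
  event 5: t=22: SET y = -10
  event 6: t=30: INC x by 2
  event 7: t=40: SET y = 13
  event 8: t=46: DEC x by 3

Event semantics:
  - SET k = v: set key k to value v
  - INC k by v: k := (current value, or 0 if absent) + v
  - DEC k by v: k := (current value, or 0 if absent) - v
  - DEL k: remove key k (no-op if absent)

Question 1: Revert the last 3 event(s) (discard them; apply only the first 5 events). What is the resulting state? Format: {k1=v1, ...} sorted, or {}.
Answer: {x=10, y=-10, z=46}

Derivation:
Keep first 5 events (discard last 3):
  after event 1 (t=4: SET z = 47): {z=47}
  after event 2 (t=5: SET z = 37): {z=37}
  after event 3 (t=8: SET x = 10): {x=10, z=37}
  after event 4 (t=14: INC z by 9): {x=10, z=46}
  after event 5 (t=22: SET y = -10): {x=10, y=-10, z=46}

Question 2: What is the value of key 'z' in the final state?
Answer: 46

Derivation:
Track key 'z' through all 8 events:
  event 1 (t=4: SET z = 47): z (absent) -> 47
  event 2 (t=5: SET z = 37): z 47 -> 37
  event 3 (t=8: SET x = 10): z unchanged
  event 4 (t=14: INC z by 9): z 37 -> 46
  event 5 (t=22: SET y = -10): z unchanged
  event 6 (t=30: INC x by 2): z unchanged
  event 7 (t=40: SET y = 13): z unchanged
  event 8 (t=46: DEC x by 3): z unchanged
Final: z = 46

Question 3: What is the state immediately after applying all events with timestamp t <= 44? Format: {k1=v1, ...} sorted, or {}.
Answer: {x=12, y=13, z=46}

Derivation:
Apply events with t <= 44 (7 events):
  after event 1 (t=4: SET z = 47): {z=47}
  after event 2 (t=5: SET z = 37): {z=37}
  after event 3 (t=8: SET x = 10): {x=10, z=37}
  after event 4 (t=14: INC z by 9): {x=10, z=46}
  after event 5 (t=22: SET y = -10): {x=10, y=-10, z=46}
  after event 6 (t=30: INC x by 2): {x=12, y=-10, z=46}
  after event 7 (t=40: SET y = 13): {x=12, y=13, z=46}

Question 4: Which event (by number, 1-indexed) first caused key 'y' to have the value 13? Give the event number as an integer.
Looking for first event where y becomes 13:
  event 5: y = -10
  event 6: y = -10
  event 7: y -10 -> 13  <-- first match

Answer: 7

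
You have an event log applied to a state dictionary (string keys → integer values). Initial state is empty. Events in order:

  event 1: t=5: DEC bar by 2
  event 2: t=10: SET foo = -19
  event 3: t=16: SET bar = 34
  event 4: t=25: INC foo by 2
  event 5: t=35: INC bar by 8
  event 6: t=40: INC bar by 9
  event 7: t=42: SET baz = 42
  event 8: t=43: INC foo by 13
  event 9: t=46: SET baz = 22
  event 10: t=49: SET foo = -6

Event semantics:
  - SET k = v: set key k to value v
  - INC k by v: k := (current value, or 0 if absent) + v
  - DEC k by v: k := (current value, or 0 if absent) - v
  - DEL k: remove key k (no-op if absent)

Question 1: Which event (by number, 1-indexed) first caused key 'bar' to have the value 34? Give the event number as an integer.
Answer: 3

Derivation:
Looking for first event where bar becomes 34:
  event 1: bar = -2
  event 2: bar = -2
  event 3: bar -2 -> 34  <-- first match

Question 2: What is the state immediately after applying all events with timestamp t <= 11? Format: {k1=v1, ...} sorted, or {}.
Apply events with t <= 11 (2 events):
  after event 1 (t=5: DEC bar by 2): {bar=-2}
  after event 2 (t=10: SET foo = -19): {bar=-2, foo=-19}

Answer: {bar=-2, foo=-19}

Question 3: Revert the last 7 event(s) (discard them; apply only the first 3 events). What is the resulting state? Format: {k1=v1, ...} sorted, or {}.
Answer: {bar=34, foo=-19}

Derivation:
Keep first 3 events (discard last 7):
  after event 1 (t=5: DEC bar by 2): {bar=-2}
  after event 2 (t=10: SET foo = -19): {bar=-2, foo=-19}
  after event 3 (t=16: SET bar = 34): {bar=34, foo=-19}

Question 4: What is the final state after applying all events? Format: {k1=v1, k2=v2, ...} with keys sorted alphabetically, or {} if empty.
  after event 1 (t=5: DEC bar by 2): {bar=-2}
  after event 2 (t=10: SET foo = -19): {bar=-2, foo=-19}
  after event 3 (t=16: SET bar = 34): {bar=34, foo=-19}
  after event 4 (t=25: INC foo by 2): {bar=34, foo=-17}
  after event 5 (t=35: INC bar by 8): {bar=42, foo=-17}
  after event 6 (t=40: INC bar by 9): {bar=51, foo=-17}
  after event 7 (t=42: SET baz = 42): {bar=51, baz=42, foo=-17}
  after event 8 (t=43: INC foo by 13): {bar=51, baz=42, foo=-4}
  after event 9 (t=46: SET baz = 22): {bar=51, baz=22, foo=-4}
  after event 10 (t=49: SET foo = -6): {bar=51, baz=22, foo=-6}

Answer: {bar=51, baz=22, foo=-6}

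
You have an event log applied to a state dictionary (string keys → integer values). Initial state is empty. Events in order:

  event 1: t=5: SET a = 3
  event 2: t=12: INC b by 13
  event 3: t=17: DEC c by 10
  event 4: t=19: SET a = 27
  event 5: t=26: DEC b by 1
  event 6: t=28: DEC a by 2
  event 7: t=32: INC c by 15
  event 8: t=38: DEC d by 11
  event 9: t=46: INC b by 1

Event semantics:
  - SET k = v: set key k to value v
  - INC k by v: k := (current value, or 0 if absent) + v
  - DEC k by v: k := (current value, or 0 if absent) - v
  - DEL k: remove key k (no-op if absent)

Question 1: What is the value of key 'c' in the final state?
Track key 'c' through all 9 events:
  event 1 (t=5: SET a = 3): c unchanged
  event 2 (t=12: INC b by 13): c unchanged
  event 3 (t=17: DEC c by 10): c (absent) -> -10
  event 4 (t=19: SET a = 27): c unchanged
  event 5 (t=26: DEC b by 1): c unchanged
  event 6 (t=28: DEC a by 2): c unchanged
  event 7 (t=32: INC c by 15): c -10 -> 5
  event 8 (t=38: DEC d by 11): c unchanged
  event 9 (t=46: INC b by 1): c unchanged
Final: c = 5

Answer: 5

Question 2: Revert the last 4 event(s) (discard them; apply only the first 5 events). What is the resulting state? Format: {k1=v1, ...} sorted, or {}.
Keep first 5 events (discard last 4):
  after event 1 (t=5: SET a = 3): {a=3}
  after event 2 (t=12: INC b by 13): {a=3, b=13}
  after event 3 (t=17: DEC c by 10): {a=3, b=13, c=-10}
  after event 4 (t=19: SET a = 27): {a=27, b=13, c=-10}
  after event 5 (t=26: DEC b by 1): {a=27, b=12, c=-10}

Answer: {a=27, b=12, c=-10}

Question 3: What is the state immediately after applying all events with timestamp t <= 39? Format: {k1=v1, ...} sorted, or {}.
Answer: {a=25, b=12, c=5, d=-11}

Derivation:
Apply events with t <= 39 (8 events):
  after event 1 (t=5: SET a = 3): {a=3}
  after event 2 (t=12: INC b by 13): {a=3, b=13}
  after event 3 (t=17: DEC c by 10): {a=3, b=13, c=-10}
  after event 4 (t=19: SET a = 27): {a=27, b=13, c=-10}
  after event 5 (t=26: DEC b by 1): {a=27, b=12, c=-10}
  after event 6 (t=28: DEC a by 2): {a=25, b=12, c=-10}
  after event 7 (t=32: INC c by 15): {a=25, b=12, c=5}
  after event 8 (t=38: DEC d by 11): {a=25, b=12, c=5, d=-11}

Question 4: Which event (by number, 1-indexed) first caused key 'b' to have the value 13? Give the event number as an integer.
Answer: 2

Derivation:
Looking for first event where b becomes 13:
  event 2: b (absent) -> 13  <-- first match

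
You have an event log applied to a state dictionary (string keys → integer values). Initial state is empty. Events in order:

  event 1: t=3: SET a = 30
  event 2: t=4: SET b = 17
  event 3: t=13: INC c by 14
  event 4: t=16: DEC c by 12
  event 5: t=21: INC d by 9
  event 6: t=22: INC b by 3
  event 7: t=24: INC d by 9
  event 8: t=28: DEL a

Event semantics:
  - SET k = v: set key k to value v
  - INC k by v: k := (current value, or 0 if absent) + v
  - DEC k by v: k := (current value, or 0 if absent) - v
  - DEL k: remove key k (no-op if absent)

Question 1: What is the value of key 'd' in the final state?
Answer: 18

Derivation:
Track key 'd' through all 8 events:
  event 1 (t=3: SET a = 30): d unchanged
  event 2 (t=4: SET b = 17): d unchanged
  event 3 (t=13: INC c by 14): d unchanged
  event 4 (t=16: DEC c by 12): d unchanged
  event 5 (t=21: INC d by 9): d (absent) -> 9
  event 6 (t=22: INC b by 3): d unchanged
  event 7 (t=24: INC d by 9): d 9 -> 18
  event 8 (t=28: DEL a): d unchanged
Final: d = 18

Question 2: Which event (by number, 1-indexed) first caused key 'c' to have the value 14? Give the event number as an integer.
Looking for first event where c becomes 14:
  event 3: c (absent) -> 14  <-- first match

Answer: 3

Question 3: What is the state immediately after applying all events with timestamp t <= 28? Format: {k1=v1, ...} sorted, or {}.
Answer: {b=20, c=2, d=18}

Derivation:
Apply events with t <= 28 (8 events):
  after event 1 (t=3: SET a = 30): {a=30}
  after event 2 (t=4: SET b = 17): {a=30, b=17}
  after event 3 (t=13: INC c by 14): {a=30, b=17, c=14}
  after event 4 (t=16: DEC c by 12): {a=30, b=17, c=2}
  after event 5 (t=21: INC d by 9): {a=30, b=17, c=2, d=9}
  after event 6 (t=22: INC b by 3): {a=30, b=20, c=2, d=9}
  after event 7 (t=24: INC d by 9): {a=30, b=20, c=2, d=18}
  after event 8 (t=28: DEL a): {b=20, c=2, d=18}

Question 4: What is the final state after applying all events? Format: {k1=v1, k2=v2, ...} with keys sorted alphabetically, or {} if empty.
  after event 1 (t=3: SET a = 30): {a=30}
  after event 2 (t=4: SET b = 17): {a=30, b=17}
  after event 3 (t=13: INC c by 14): {a=30, b=17, c=14}
  after event 4 (t=16: DEC c by 12): {a=30, b=17, c=2}
  after event 5 (t=21: INC d by 9): {a=30, b=17, c=2, d=9}
  after event 6 (t=22: INC b by 3): {a=30, b=20, c=2, d=9}
  after event 7 (t=24: INC d by 9): {a=30, b=20, c=2, d=18}
  after event 8 (t=28: DEL a): {b=20, c=2, d=18}

Answer: {b=20, c=2, d=18}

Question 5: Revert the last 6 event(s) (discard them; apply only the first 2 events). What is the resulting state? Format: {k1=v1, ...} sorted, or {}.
Answer: {a=30, b=17}

Derivation:
Keep first 2 events (discard last 6):
  after event 1 (t=3: SET a = 30): {a=30}
  after event 2 (t=4: SET b = 17): {a=30, b=17}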